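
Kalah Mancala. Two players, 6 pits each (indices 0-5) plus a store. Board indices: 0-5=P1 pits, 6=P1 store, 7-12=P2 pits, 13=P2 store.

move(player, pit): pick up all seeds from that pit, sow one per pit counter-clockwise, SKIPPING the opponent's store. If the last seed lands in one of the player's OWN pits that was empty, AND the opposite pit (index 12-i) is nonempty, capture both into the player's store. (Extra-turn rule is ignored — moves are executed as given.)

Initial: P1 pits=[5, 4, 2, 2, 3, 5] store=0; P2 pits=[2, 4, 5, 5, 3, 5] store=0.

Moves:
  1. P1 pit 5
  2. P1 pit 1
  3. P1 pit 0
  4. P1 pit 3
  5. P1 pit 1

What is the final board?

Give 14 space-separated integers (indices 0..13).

Answer: 0 0 5 0 6 2 6 1 5 6 6 3 5 0

Derivation:
Move 1: P1 pit5 -> P1=[5,4,2,2,3,0](1) P2=[3,5,6,6,3,5](0)
Move 2: P1 pit1 -> P1=[5,0,3,3,4,0](5) P2=[0,5,6,6,3,5](0)
Move 3: P1 pit0 -> P1=[0,1,4,4,5,1](5) P2=[0,5,6,6,3,5](0)
Move 4: P1 pit3 -> P1=[0,1,4,0,6,2](6) P2=[1,5,6,6,3,5](0)
Move 5: P1 pit1 -> P1=[0,0,5,0,6,2](6) P2=[1,5,6,6,3,5](0)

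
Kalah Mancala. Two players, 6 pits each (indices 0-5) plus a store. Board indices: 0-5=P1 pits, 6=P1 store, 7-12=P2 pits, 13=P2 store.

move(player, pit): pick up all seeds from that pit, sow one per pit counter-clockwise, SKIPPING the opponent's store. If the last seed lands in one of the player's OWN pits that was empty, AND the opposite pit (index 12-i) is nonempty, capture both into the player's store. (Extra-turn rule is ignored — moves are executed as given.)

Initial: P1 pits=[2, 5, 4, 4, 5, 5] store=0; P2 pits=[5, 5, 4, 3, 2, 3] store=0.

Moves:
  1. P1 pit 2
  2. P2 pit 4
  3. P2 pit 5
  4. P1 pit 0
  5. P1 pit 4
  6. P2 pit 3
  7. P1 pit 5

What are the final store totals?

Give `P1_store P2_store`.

Move 1: P1 pit2 -> P1=[2,5,0,5,6,6](1) P2=[5,5,4,3,2,3](0)
Move 2: P2 pit4 -> P1=[2,5,0,5,6,6](1) P2=[5,5,4,3,0,4](1)
Move 3: P2 pit5 -> P1=[3,6,1,5,6,6](1) P2=[5,5,4,3,0,0](2)
Move 4: P1 pit0 -> P1=[0,7,2,6,6,6](1) P2=[5,5,4,3,0,0](2)
Move 5: P1 pit4 -> P1=[0,7,2,6,0,7](2) P2=[6,6,5,4,0,0](2)
Move 6: P2 pit3 -> P1=[1,7,2,6,0,7](2) P2=[6,6,5,0,1,1](3)
Move 7: P1 pit5 -> P1=[1,7,2,6,0,0](3) P2=[7,7,6,1,2,2](3)

Answer: 3 3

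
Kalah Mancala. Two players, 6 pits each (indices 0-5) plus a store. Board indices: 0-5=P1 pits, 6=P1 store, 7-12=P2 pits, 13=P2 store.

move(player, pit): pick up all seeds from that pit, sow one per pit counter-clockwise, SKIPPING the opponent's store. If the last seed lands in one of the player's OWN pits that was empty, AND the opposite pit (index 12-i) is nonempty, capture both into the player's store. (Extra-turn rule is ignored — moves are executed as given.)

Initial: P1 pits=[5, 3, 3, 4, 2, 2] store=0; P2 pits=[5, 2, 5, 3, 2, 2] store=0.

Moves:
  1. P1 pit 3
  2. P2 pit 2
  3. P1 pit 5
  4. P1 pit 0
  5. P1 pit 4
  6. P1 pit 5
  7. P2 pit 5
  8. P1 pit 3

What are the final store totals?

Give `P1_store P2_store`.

Move 1: P1 pit3 -> P1=[5,3,3,0,3,3](1) P2=[6,2,5,3,2,2](0)
Move 2: P2 pit2 -> P1=[6,3,3,0,3,3](1) P2=[6,2,0,4,3,3](1)
Move 3: P1 pit5 -> P1=[6,3,3,0,3,0](2) P2=[7,3,0,4,3,3](1)
Move 4: P1 pit0 -> P1=[0,4,4,1,4,1](3) P2=[7,3,0,4,3,3](1)
Move 5: P1 pit4 -> P1=[0,4,4,1,0,2](4) P2=[8,4,0,4,3,3](1)
Move 6: P1 pit5 -> P1=[0,4,4,1,0,0](5) P2=[9,4,0,4,3,3](1)
Move 7: P2 pit5 -> P1=[1,5,4,1,0,0](5) P2=[9,4,0,4,3,0](2)
Move 8: P1 pit3 -> P1=[1,5,4,0,0,0](10) P2=[9,0,0,4,3,0](2)

Answer: 10 2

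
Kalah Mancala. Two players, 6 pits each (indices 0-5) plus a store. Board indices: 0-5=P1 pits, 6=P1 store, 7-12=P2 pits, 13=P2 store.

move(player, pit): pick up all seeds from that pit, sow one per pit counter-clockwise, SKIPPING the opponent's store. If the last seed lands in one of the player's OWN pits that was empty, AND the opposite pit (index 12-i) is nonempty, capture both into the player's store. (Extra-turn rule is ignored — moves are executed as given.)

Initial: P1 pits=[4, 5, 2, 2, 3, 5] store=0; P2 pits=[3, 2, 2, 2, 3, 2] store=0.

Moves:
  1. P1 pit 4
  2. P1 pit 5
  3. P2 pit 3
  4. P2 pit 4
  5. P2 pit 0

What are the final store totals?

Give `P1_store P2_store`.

Move 1: P1 pit4 -> P1=[4,5,2,2,0,6](1) P2=[4,2,2,2,3,2](0)
Move 2: P1 pit5 -> P1=[4,5,2,2,0,0](2) P2=[5,3,3,3,4,2](0)
Move 3: P2 pit3 -> P1=[4,5,2,2,0,0](2) P2=[5,3,3,0,5,3](1)
Move 4: P2 pit4 -> P1=[5,6,3,2,0,0](2) P2=[5,3,3,0,0,4](2)
Move 5: P2 pit0 -> P1=[5,6,3,2,0,0](2) P2=[0,4,4,1,1,5](2)

Answer: 2 2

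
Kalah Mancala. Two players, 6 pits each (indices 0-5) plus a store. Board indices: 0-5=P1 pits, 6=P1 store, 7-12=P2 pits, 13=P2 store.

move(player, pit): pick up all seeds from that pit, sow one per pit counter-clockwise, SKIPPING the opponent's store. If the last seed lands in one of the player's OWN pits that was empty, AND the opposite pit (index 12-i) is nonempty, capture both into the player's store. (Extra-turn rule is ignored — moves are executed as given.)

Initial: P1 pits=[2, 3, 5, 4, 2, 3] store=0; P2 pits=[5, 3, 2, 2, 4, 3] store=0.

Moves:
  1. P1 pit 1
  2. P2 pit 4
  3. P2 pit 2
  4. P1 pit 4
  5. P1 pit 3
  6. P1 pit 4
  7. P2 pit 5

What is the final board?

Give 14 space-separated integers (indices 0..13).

Move 1: P1 pit1 -> P1=[2,0,6,5,3,3](0) P2=[5,3,2,2,4,3](0)
Move 2: P2 pit4 -> P1=[3,1,6,5,3,3](0) P2=[5,3,2,2,0,4](1)
Move 3: P2 pit2 -> P1=[3,0,6,5,3,3](0) P2=[5,3,0,3,0,4](3)
Move 4: P1 pit4 -> P1=[3,0,6,5,0,4](1) P2=[6,3,0,3,0,4](3)
Move 5: P1 pit3 -> P1=[3,0,6,0,1,5](2) P2=[7,4,0,3,0,4](3)
Move 6: P1 pit4 -> P1=[3,0,6,0,0,6](2) P2=[7,4,0,3,0,4](3)
Move 7: P2 pit5 -> P1=[4,1,7,0,0,6](2) P2=[7,4,0,3,0,0](4)

Answer: 4 1 7 0 0 6 2 7 4 0 3 0 0 4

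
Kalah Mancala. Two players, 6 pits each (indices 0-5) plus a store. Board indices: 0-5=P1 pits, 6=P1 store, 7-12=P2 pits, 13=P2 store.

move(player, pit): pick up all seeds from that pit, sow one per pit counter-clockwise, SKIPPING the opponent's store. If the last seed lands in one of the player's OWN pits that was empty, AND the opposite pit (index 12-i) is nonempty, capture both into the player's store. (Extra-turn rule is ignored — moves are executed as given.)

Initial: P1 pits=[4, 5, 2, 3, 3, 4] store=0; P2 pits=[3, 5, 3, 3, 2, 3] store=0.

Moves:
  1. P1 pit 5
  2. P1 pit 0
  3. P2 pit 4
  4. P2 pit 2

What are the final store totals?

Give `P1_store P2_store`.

Move 1: P1 pit5 -> P1=[4,5,2,3,3,0](1) P2=[4,6,4,3,2,3](0)
Move 2: P1 pit0 -> P1=[0,6,3,4,4,0](1) P2=[4,6,4,3,2,3](0)
Move 3: P2 pit4 -> P1=[0,6,3,4,4,0](1) P2=[4,6,4,3,0,4](1)
Move 4: P2 pit2 -> P1=[0,6,3,4,4,0](1) P2=[4,6,0,4,1,5](2)

Answer: 1 2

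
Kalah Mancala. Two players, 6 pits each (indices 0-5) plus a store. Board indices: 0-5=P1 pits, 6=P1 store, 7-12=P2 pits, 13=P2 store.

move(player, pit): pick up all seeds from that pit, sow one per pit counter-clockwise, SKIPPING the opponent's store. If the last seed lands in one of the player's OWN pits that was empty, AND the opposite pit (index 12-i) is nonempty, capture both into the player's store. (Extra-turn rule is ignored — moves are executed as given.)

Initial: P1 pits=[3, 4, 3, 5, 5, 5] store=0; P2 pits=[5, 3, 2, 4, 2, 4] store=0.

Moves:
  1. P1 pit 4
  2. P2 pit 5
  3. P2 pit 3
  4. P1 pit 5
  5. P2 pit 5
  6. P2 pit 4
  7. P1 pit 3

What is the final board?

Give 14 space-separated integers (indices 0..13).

Move 1: P1 pit4 -> P1=[3,4,3,5,0,6](1) P2=[6,4,3,4,2,4](0)
Move 2: P2 pit5 -> P1=[4,5,4,5,0,6](1) P2=[6,4,3,4,2,0](1)
Move 3: P2 pit3 -> P1=[5,5,4,5,0,6](1) P2=[6,4,3,0,3,1](2)
Move 4: P1 pit5 -> P1=[5,5,4,5,0,0](2) P2=[7,5,4,1,4,1](2)
Move 5: P2 pit5 -> P1=[5,5,4,5,0,0](2) P2=[7,5,4,1,4,0](3)
Move 6: P2 pit4 -> P1=[6,6,4,5,0,0](2) P2=[7,5,4,1,0,1](4)
Move 7: P1 pit3 -> P1=[6,6,4,0,1,1](3) P2=[8,6,4,1,0,1](4)

Answer: 6 6 4 0 1 1 3 8 6 4 1 0 1 4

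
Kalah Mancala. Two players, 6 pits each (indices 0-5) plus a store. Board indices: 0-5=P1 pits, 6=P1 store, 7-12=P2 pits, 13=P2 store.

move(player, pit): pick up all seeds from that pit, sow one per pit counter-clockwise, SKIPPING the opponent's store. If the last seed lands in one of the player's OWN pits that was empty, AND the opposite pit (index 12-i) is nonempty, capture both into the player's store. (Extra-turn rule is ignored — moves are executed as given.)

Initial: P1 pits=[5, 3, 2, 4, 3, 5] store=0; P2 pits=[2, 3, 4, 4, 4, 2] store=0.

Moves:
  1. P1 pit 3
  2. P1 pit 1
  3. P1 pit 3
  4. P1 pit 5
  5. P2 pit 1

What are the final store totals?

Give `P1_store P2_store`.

Answer: 2 0

Derivation:
Move 1: P1 pit3 -> P1=[5,3,2,0,4,6](1) P2=[3,3,4,4,4,2](0)
Move 2: P1 pit1 -> P1=[5,0,3,1,5,6](1) P2=[3,3,4,4,4,2](0)
Move 3: P1 pit3 -> P1=[5,0,3,0,6,6](1) P2=[3,3,4,4,4,2](0)
Move 4: P1 pit5 -> P1=[5,0,3,0,6,0](2) P2=[4,4,5,5,5,2](0)
Move 5: P2 pit1 -> P1=[5,0,3,0,6,0](2) P2=[4,0,6,6,6,3](0)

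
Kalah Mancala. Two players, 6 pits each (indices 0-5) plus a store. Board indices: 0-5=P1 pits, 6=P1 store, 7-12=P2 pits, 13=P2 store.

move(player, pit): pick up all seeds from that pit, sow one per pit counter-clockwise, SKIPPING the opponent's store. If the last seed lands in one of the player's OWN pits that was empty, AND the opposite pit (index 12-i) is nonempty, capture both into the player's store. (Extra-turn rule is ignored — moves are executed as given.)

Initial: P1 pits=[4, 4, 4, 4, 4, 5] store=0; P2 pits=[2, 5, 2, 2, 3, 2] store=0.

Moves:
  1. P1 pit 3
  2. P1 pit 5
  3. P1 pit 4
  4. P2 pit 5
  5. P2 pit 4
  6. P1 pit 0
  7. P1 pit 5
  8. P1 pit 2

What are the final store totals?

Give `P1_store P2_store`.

Answer: 6 2

Derivation:
Move 1: P1 pit3 -> P1=[4,4,4,0,5,6](1) P2=[3,5,2,2,3,2](0)
Move 2: P1 pit5 -> P1=[4,4,4,0,5,0](2) P2=[4,6,3,3,4,2](0)
Move 3: P1 pit4 -> P1=[4,4,4,0,0,1](3) P2=[5,7,4,3,4,2](0)
Move 4: P2 pit5 -> P1=[5,4,4,0,0,1](3) P2=[5,7,4,3,4,0](1)
Move 5: P2 pit4 -> P1=[6,5,4,0,0,1](3) P2=[5,7,4,3,0,1](2)
Move 6: P1 pit0 -> P1=[0,6,5,1,1,2](4) P2=[5,7,4,3,0,1](2)
Move 7: P1 pit5 -> P1=[0,6,5,1,1,0](5) P2=[6,7,4,3,0,1](2)
Move 8: P1 pit2 -> P1=[0,6,0,2,2,1](6) P2=[7,7,4,3,0,1](2)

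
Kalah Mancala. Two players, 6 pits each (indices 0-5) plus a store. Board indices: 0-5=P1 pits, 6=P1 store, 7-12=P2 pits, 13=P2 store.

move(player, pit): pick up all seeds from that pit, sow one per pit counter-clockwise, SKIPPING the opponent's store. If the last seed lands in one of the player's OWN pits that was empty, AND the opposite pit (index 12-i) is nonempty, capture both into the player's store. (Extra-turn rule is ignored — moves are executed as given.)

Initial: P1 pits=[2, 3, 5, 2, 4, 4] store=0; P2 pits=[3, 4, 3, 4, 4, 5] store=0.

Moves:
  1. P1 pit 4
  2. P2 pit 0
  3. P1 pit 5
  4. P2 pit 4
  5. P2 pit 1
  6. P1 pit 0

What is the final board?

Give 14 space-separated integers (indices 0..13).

Answer: 0 6 7 3 1 0 2 1 0 6 7 1 7 2

Derivation:
Move 1: P1 pit4 -> P1=[2,3,5,2,0,5](1) P2=[4,5,3,4,4,5](0)
Move 2: P2 pit0 -> P1=[2,3,5,2,0,5](1) P2=[0,6,4,5,5,5](0)
Move 3: P1 pit5 -> P1=[2,3,5,2,0,0](2) P2=[1,7,5,6,5,5](0)
Move 4: P2 pit4 -> P1=[3,4,6,2,0,0](2) P2=[1,7,5,6,0,6](1)
Move 5: P2 pit1 -> P1=[4,5,6,2,0,0](2) P2=[1,0,6,7,1,7](2)
Move 6: P1 pit0 -> P1=[0,6,7,3,1,0](2) P2=[1,0,6,7,1,7](2)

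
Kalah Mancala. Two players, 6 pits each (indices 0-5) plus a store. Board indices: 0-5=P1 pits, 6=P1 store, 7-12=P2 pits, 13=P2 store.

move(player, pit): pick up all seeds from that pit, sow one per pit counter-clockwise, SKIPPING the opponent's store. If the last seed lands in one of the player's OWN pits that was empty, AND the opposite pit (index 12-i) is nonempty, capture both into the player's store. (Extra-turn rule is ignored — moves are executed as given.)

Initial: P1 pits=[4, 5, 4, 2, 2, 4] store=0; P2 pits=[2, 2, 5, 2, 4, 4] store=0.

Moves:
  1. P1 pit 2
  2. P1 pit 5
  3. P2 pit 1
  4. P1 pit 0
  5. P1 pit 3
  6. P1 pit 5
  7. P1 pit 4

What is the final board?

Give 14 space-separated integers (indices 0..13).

Answer: 0 6 1 0 0 1 5 5 1 8 4 5 4 0

Derivation:
Move 1: P1 pit2 -> P1=[4,5,0,3,3,5](1) P2=[2,2,5,2,4,4](0)
Move 2: P1 pit5 -> P1=[4,5,0,3,3,0](2) P2=[3,3,6,3,4,4](0)
Move 3: P2 pit1 -> P1=[4,5,0,3,3,0](2) P2=[3,0,7,4,5,4](0)
Move 4: P1 pit0 -> P1=[0,6,1,4,4,0](2) P2=[3,0,7,4,5,4](0)
Move 5: P1 pit3 -> P1=[0,6,1,0,5,1](3) P2=[4,0,7,4,5,4](0)
Move 6: P1 pit5 -> P1=[0,6,1,0,5,0](4) P2=[4,0,7,4,5,4](0)
Move 7: P1 pit4 -> P1=[0,6,1,0,0,1](5) P2=[5,1,8,4,5,4](0)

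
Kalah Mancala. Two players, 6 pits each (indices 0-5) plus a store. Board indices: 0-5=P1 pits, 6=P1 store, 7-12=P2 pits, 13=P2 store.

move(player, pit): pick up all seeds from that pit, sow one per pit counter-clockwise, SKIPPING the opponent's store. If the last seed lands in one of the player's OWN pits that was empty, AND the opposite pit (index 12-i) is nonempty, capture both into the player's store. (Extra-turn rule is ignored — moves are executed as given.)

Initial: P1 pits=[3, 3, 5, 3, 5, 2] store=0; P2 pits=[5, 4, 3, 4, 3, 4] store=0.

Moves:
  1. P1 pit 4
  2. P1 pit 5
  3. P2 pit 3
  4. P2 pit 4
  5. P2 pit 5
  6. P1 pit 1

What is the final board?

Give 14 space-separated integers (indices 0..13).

Move 1: P1 pit4 -> P1=[3,3,5,3,0,3](1) P2=[6,5,4,4,3,4](0)
Move 2: P1 pit5 -> P1=[3,3,5,3,0,0](2) P2=[7,6,4,4,3,4](0)
Move 3: P2 pit3 -> P1=[4,3,5,3,0,0](2) P2=[7,6,4,0,4,5](1)
Move 4: P2 pit4 -> P1=[5,4,5,3,0,0](2) P2=[7,6,4,0,0,6](2)
Move 5: P2 pit5 -> P1=[6,5,6,4,1,0](2) P2=[7,6,4,0,0,0](3)
Move 6: P1 pit1 -> P1=[6,0,7,5,2,1](3) P2=[7,6,4,0,0,0](3)

Answer: 6 0 7 5 2 1 3 7 6 4 0 0 0 3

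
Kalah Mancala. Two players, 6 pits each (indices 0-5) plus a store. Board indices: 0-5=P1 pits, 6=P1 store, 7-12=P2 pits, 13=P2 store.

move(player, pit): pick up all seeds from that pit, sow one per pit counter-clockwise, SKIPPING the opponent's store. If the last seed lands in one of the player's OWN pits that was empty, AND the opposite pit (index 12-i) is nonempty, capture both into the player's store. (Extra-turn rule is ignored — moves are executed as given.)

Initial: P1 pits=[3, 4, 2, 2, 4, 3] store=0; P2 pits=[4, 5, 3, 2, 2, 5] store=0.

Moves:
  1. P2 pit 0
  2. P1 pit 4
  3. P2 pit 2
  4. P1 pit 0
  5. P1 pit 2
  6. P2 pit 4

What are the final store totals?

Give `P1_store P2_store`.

Move 1: P2 pit0 -> P1=[3,4,2,2,4,3](0) P2=[0,6,4,3,3,5](0)
Move 2: P1 pit4 -> P1=[3,4,2,2,0,4](1) P2=[1,7,4,3,3,5](0)
Move 3: P2 pit2 -> P1=[3,4,2,2,0,4](1) P2=[1,7,0,4,4,6](1)
Move 4: P1 pit0 -> P1=[0,5,3,3,0,4](1) P2=[1,7,0,4,4,6](1)
Move 5: P1 pit2 -> P1=[0,5,0,4,1,5](1) P2=[1,7,0,4,4,6](1)
Move 6: P2 pit4 -> P1=[1,6,0,4,1,5](1) P2=[1,7,0,4,0,7](2)

Answer: 1 2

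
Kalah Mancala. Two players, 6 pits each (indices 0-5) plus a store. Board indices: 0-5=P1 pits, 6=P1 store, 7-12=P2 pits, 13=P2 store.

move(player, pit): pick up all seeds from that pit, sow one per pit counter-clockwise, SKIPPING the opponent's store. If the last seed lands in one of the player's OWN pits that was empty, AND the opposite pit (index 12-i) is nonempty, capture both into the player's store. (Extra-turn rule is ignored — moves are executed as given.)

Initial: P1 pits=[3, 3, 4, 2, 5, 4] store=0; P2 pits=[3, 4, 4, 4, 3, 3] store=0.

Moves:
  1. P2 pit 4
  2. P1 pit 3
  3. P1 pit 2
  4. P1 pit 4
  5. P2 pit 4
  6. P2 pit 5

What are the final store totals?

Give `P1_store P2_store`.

Answer: 2 2

Derivation:
Move 1: P2 pit4 -> P1=[4,3,4,2,5,4](0) P2=[3,4,4,4,0,4](1)
Move 2: P1 pit3 -> P1=[4,3,4,0,6,5](0) P2=[3,4,4,4,0,4](1)
Move 3: P1 pit2 -> P1=[4,3,0,1,7,6](1) P2=[3,4,4,4,0,4](1)
Move 4: P1 pit4 -> P1=[4,3,0,1,0,7](2) P2=[4,5,5,5,1,4](1)
Move 5: P2 pit4 -> P1=[4,3,0,1,0,7](2) P2=[4,5,5,5,0,5](1)
Move 6: P2 pit5 -> P1=[5,4,1,2,0,7](2) P2=[4,5,5,5,0,0](2)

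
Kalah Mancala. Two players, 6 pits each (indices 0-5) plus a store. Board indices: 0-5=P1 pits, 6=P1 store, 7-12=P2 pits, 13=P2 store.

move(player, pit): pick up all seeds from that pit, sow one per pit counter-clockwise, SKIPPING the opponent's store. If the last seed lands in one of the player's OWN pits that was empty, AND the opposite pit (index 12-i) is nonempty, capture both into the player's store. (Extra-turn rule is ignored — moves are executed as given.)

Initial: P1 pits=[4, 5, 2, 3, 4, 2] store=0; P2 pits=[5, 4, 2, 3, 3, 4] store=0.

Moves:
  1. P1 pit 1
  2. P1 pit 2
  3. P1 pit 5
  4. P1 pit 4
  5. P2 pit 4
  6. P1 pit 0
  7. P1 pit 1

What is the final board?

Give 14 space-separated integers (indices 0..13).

Move 1: P1 pit1 -> P1=[4,0,3,4,5,3](1) P2=[5,4,2,3,3,4](0)
Move 2: P1 pit2 -> P1=[4,0,0,5,6,4](1) P2=[5,4,2,3,3,4](0)
Move 3: P1 pit5 -> P1=[4,0,0,5,6,0](2) P2=[6,5,3,3,3,4](0)
Move 4: P1 pit4 -> P1=[4,0,0,5,0,1](3) P2=[7,6,4,4,3,4](0)
Move 5: P2 pit4 -> P1=[5,0,0,5,0,1](3) P2=[7,6,4,4,0,5](1)
Move 6: P1 pit0 -> P1=[0,1,1,6,1,2](3) P2=[7,6,4,4,0,5](1)
Move 7: P1 pit1 -> P1=[0,0,2,6,1,2](3) P2=[7,6,4,4,0,5](1)

Answer: 0 0 2 6 1 2 3 7 6 4 4 0 5 1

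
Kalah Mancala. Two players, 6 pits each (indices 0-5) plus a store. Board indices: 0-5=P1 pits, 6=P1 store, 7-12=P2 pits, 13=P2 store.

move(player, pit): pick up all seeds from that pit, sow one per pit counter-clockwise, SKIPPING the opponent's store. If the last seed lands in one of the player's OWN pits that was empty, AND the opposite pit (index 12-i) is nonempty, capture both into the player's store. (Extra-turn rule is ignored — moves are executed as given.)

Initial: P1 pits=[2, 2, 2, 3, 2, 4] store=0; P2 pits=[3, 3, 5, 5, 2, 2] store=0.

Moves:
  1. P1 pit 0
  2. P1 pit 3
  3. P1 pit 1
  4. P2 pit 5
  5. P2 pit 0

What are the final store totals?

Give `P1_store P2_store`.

Answer: 1 1

Derivation:
Move 1: P1 pit0 -> P1=[0,3,3,3,2,4](0) P2=[3,3,5,5,2,2](0)
Move 2: P1 pit3 -> P1=[0,3,3,0,3,5](1) P2=[3,3,5,5,2,2](0)
Move 3: P1 pit1 -> P1=[0,0,4,1,4,5](1) P2=[3,3,5,5,2,2](0)
Move 4: P2 pit5 -> P1=[1,0,4,1,4,5](1) P2=[3,3,5,5,2,0](1)
Move 5: P2 pit0 -> P1=[1,0,4,1,4,5](1) P2=[0,4,6,6,2,0](1)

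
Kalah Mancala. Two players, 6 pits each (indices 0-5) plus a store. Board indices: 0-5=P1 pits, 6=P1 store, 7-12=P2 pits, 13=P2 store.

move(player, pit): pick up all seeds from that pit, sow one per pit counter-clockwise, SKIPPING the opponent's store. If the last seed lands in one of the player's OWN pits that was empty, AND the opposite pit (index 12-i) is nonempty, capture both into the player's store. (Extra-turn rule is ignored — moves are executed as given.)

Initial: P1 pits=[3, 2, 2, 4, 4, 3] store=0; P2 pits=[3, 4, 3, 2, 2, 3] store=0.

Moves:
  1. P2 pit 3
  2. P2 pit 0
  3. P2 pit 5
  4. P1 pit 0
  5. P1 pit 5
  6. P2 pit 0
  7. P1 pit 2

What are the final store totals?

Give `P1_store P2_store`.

Move 1: P2 pit3 -> P1=[3,2,2,4,4,3](0) P2=[3,4,3,0,3,4](0)
Move 2: P2 pit0 -> P1=[3,2,0,4,4,3](0) P2=[0,5,4,0,3,4](3)
Move 3: P2 pit5 -> P1=[4,3,1,4,4,3](0) P2=[0,5,4,0,3,0](4)
Move 4: P1 pit0 -> P1=[0,4,2,5,5,3](0) P2=[0,5,4,0,3,0](4)
Move 5: P1 pit5 -> P1=[0,4,2,5,5,0](1) P2=[1,6,4,0,3,0](4)
Move 6: P2 pit0 -> P1=[0,4,2,5,5,0](1) P2=[0,7,4,0,3,0](4)
Move 7: P1 pit2 -> P1=[0,4,0,6,6,0](1) P2=[0,7,4,0,3,0](4)

Answer: 1 4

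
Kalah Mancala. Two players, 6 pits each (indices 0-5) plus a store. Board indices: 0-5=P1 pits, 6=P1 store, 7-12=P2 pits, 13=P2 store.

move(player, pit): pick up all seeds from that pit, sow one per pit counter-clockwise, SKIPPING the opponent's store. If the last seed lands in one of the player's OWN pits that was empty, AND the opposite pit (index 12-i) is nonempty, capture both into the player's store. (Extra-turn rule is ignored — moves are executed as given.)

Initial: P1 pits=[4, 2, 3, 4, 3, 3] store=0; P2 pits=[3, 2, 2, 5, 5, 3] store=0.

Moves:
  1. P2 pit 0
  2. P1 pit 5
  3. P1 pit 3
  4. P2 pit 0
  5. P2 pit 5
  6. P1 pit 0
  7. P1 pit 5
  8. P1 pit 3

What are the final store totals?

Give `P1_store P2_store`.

Answer: 3 1

Derivation:
Move 1: P2 pit0 -> P1=[4,2,3,4,3,3](0) P2=[0,3,3,6,5,3](0)
Move 2: P1 pit5 -> P1=[4,2,3,4,3,0](1) P2=[1,4,3,6,5,3](0)
Move 3: P1 pit3 -> P1=[4,2,3,0,4,1](2) P2=[2,4,3,6,5,3](0)
Move 4: P2 pit0 -> P1=[4,2,3,0,4,1](2) P2=[0,5,4,6,5,3](0)
Move 5: P2 pit5 -> P1=[5,3,3,0,4,1](2) P2=[0,5,4,6,5,0](1)
Move 6: P1 pit0 -> P1=[0,4,4,1,5,2](2) P2=[0,5,4,6,5,0](1)
Move 7: P1 pit5 -> P1=[0,4,4,1,5,0](3) P2=[1,5,4,6,5,0](1)
Move 8: P1 pit3 -> P1=[0,4,4,0,6,0](3) P2=[1,5,4,6,5,0](1)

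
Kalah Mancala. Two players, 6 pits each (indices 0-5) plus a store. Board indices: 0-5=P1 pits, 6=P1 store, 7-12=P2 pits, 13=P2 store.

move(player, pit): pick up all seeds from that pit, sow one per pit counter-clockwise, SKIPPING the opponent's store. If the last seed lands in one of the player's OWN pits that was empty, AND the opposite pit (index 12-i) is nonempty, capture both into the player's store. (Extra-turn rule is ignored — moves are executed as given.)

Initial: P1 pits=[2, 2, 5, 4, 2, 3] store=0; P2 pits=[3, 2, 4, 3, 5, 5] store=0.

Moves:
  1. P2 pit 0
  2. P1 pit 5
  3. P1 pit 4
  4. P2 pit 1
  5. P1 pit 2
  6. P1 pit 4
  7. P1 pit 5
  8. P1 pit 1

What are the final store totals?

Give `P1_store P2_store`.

Move 1: P2 pit0 -> P1=[2,2,5,4,2,3](0) P2=[0,3,5,4,5,5](0)
Move 2: P1 pit5 -> P1=[2,2,5,4,2,0](1) P2=[1,4,5,4,5,5](0)
Move 3: P1 pit4 -> P1=[2,2,5,4,0,1](2) P2=[1,4,5,4,5,5](0)
Move 4: P2 pit1 -> P1=[2,2,5,4,0,1](2) P2=[1,0,6,5,6,6](0)
Move 5: P1 pit2 -> P1=[2,2,0,5,1,2](3) P2=[2,0,6,5,6,6](0)
Move 6: P1 pit4 -> P1=[2,2,0,5,0,3](3) P2=[2,0,6,5,6,6](0)
Move 7: P1 pit5 -> P1=[2,2,0,5,0,0](4) P2=[3,1,6,5,6,6](0)
Move 8: P1 pit1 -> P1=[2,0,1,6,0,0](4) P2=[3,1,6,5,6,6](0)

Answer: 4 0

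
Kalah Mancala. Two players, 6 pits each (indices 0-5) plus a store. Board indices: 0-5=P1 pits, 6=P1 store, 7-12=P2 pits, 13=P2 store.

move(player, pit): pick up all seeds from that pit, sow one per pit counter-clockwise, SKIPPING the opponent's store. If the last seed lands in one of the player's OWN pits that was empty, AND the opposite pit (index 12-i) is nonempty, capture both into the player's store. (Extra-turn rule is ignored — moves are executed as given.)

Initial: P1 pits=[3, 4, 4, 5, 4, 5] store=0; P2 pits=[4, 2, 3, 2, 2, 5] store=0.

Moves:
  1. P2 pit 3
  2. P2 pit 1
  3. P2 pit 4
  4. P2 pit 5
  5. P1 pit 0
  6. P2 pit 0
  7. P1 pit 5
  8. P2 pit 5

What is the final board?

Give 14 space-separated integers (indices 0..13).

Answer: 0 0 2 7 6 0 1 1 2 6 2 1 0 15

Derivation:
Move 1: P2 pit3 -> P1=[3,4,4,5,4,5](0) P2=[4,2,3,0,3,6](0)
Move 2: P2 pit1 -> P1=[3,4,0,5,4,5](0) P2=[4,0,4,0,3,6](5)
Move 3: P2 pit4 -> P1=[4,4,0,5,4,5](0) P2=[4,0,4,0,0,7](6)
Move 4: P2 pit5 -> P1=[5,5,1,6,5,6](0) P2=[4,0,4,0,0,0](7)
Move 5: P1 pit0 -> P1=[0,6,2,7,6,7](0) P2=[4,0,4,0,0,0](7)
Move 6: P2 pit0 -> P1=[0,0,2,7,6,7](0) P2=[0,1,5,1,0,0](14)
Move 7: P1 pit5 -> P1=[0,0,2,7,6,0](1) P2=[1,2,6,2,1,1](14)
Move 8: P2 pit5 -> P1=[0,0,2,7,6,0](1) P2=[1,2,6,2,1,0](15)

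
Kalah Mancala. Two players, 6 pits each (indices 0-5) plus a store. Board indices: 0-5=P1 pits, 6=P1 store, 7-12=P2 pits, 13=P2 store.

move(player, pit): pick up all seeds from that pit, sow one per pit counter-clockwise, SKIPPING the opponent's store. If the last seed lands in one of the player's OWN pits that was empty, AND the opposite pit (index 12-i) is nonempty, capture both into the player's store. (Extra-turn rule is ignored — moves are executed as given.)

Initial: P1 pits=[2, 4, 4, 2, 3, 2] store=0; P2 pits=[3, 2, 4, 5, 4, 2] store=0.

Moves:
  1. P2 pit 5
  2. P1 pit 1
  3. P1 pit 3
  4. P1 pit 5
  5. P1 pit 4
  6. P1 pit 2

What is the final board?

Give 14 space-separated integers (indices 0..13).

Move 1: P2 pit5 -> P1=[3,4,4,2,3,2](0) P2=[3,2,4,5,4,0](1)
Move 2: P1 pit1 -> P1=[3,0,5,3,4,3](0) P2=[3,2,4,5,4,0](1)
Move 3: P1 pit3 -> P1=[3,0,5,0,5,4](1) P2=[3,2,4,5,4,0](1)
Move 4: P1 pit5 -> P1=[3,0,5,0,5,0](2) P2=[4,3,5,5,4,0](1)
Move 5: P1 pit4 -> P1=[3,0,5,0,0,1](3) P2=[5,4,6,5,4,0](1)
Move 6: P1 pit2 -> P1=[3,0,0,1,1,2](4) P2=[6,4,6,5,4,0](1)

Answer: 3 0 0 1 1 2 4 6 4 6 5 4 0 1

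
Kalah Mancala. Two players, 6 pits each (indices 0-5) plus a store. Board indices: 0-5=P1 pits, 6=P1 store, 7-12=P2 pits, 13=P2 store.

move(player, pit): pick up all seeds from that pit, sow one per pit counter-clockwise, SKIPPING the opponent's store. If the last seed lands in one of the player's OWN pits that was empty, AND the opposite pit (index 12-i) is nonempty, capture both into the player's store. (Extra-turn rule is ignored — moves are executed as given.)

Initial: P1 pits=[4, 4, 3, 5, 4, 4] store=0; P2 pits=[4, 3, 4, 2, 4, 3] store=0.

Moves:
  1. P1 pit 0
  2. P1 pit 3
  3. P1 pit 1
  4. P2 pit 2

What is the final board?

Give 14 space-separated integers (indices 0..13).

Move 1: P1 pit0 -> P1=[0,5,4,6,5,4](0) P2=[4,3,4,2,4,3](0)
Move 2: P1 pit3 -> P1=[0,5,4,0,6,5](1) P2=[5,4,5,2,4,3](0)
Move 3: P1 pit1 -> P1=[0,0,5,1,7,6](2) P2=[5,4,5,2,4,3](0)
Move 4: P2 pit2 -> P1=[1,0,5,1,7,6](2) P2=[5,4,0,3,5,4](1)

Answer: 1 0 5 1 7 6 2 5 4 0 3 5 4 1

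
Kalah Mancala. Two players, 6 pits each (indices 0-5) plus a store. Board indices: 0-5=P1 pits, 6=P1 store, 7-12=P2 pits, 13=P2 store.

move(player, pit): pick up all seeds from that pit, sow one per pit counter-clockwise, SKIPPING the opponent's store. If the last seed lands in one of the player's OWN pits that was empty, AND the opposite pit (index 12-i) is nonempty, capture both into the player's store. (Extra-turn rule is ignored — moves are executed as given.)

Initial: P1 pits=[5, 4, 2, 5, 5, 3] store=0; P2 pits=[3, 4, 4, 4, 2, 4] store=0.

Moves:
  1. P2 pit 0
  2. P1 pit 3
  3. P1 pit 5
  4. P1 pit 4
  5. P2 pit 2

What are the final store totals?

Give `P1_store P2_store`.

Answer: 3 1

Derivation:
Move 1: P2 pit0 -> P1=[5,4,2,5,5,3](0) P2=[0,5,5,5,2,4](0)
Move 2: P1 pit3 -> P1=[5,4,2,0,6,4](1) P2=[1,6,5,5,2,4](0)
Move 3: P1 pit5 -> P1=[5,4,2,0,6,0](2) P2=[2,7,6,5,2,4](0)
Move 4: P1 pit4 -> P1=[5,4,2,0,0,1](3) P2=[3,8,7,6,2,4](0)
Move 5: P2 pit2 -> P1=[6,5,3,0,0,1](3) P2=[3,8,0,7,3,5](1)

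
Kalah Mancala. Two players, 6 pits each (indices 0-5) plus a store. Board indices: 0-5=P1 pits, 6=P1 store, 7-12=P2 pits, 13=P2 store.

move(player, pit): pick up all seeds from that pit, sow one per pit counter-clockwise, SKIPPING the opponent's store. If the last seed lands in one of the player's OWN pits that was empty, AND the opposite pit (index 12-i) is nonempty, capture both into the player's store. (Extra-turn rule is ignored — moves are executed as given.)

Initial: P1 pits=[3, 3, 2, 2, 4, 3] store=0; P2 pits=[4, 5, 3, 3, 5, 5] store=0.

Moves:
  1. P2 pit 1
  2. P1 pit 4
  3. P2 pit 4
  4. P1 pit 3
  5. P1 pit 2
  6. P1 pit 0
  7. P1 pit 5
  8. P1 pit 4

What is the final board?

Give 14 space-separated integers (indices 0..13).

Answer: 0 5 1 2 0 1 4 7 2 5 5 1 7 2

Derivation:
Move 1: P2 pit1 -> P1=[3,3,2,2,4,3](0) P2=[4,0,4,4,6,6](1)
Move 2: P1 pit4 -> P1=[3,3,2,2,0,4](1) P2=[5,1,4,4,6,6](1)
Move 3: P2 pit4 -> P1=[4,4,3,3,0,4](1) P2=[5,1,4,4,0,7](2)
Move 4: P1 pit3 -> P1=[4,4,3,0,1,5](2) P2=[5,1,4,4,0,7](2)
Move 5: P1 pit2 -> P1=[4,4,0,1,2,6](2) P2=[5,1,4,4,0,7](2)
Move 6: P1 pit0 -> P1=[0,5,1,2,3,6](2) P2=[5,1,4,4,0,7](2)
Move 7: P1 pit5 -> P1=[0,5,1,2,3,0](3) P2=[6,2,5,5,1,7](2)
Move 8: P1 pit4 -> P1=[0,5,1,2,0,1](4) P2=[7,2,5,5,1,7](2)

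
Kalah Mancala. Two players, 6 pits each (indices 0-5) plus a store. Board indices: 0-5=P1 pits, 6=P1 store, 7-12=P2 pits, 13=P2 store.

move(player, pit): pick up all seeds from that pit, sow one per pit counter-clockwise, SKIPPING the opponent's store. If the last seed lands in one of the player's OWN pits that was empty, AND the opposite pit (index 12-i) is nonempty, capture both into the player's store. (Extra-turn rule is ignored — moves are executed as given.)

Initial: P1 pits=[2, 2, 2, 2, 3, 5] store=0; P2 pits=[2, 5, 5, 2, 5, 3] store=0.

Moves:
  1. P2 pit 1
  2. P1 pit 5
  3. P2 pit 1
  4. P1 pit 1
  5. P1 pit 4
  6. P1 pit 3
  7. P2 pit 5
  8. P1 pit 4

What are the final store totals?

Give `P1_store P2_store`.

Move 1: P2 pit1 -> P1=[2,2,2,2,3,5](0) P2=[2,0,6,3,6,4](1)
Move 2: P1 pit5 -> P1=[2,2,2,2,3,0](1) P2=[3,1,7,4,6,4](1)
Move 3: P2 pit1 -> P1=[2,2,2,2,3,0](1) P2=[3,0,8,4,6,4](1)
Move 4: P1 pit1 -> P1=[2,0,3,3,3,0](1) P2=[3,0,8,4,6,4](1)
Move 5: P1 pit4 -> P1=[2,0,3,3,0,1](2) P2=[4,0,8,4,6,4](1)
Move 6: P1 pit3 -> P1=[2,0,3,0,1,2](3) P2=[4,0,8,4,6,4](1)
Move 7: P2 pit5 -> P1=[3,1,4,0,1,2](3) P2=[4,0,8,4,6,0](2)
Move 8: P1 pit4 -> P1=[3,1,4,0,0,3](3) P2=[4,0,8,4,6,0](2)

Answer: 3 2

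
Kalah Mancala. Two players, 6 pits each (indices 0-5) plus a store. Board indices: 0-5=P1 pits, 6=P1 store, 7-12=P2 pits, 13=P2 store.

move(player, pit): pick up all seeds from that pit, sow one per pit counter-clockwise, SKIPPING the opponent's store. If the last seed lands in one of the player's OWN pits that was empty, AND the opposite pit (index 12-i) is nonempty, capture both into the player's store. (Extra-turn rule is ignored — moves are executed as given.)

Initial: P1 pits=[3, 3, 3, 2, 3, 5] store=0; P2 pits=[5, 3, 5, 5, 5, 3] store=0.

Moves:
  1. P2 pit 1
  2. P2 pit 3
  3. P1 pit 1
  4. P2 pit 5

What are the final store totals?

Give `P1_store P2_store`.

Answer: 0 2

Derivation:
Move 1: P2 pit1 -> P1=[3,3,3,2,3,5](0) P2=[5,0,6,6,6,3](0)
Move 2: P2 pit3 -> P1=[4,4,4,2,3,5](0) P2=[5,0,6,0,7,4](1)
Move 3: P1 pit1 -> P1=[4,0,5,3,4,6](0) P2=[5,0,6,0,7,4](1)
Move 4: P2 pit5 -> P1=[5,1,6,3,4,6](0) P2=[5,0,6,0,7,0](2)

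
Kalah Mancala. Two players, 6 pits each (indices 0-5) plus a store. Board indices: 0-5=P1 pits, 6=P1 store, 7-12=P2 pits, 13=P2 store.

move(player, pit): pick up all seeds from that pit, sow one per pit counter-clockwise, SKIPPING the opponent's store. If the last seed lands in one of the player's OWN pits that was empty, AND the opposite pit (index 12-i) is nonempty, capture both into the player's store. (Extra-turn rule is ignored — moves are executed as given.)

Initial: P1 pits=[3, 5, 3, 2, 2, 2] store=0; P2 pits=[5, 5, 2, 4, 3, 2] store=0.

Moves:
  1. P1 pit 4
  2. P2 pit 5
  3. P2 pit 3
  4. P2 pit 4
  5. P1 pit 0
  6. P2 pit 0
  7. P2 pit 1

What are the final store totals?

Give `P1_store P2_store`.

Answer: 2 4

Derivation:
Move 1: P1 pit4 -> P1=[3,5,3,2,0,3](1) P2=[5,5,2,4,3,2](0)
Move 2: P2 pit5 -> P1=[4,5,3,2,0,3](1) P2=[5,5,2,4,3,0](1)
Move 3: P2 pit3 -> P1=[5,5,3,2,0,3](1) P2=[5,5,2,0,4,1](2)
Move 4: P2 pit4 -> P1=[6,6,3,2,0,3](1) P2=[5,5,2,0,0,2](3)
Move 5: P1 pit0 -> P1=[0,7,4,3,1,4](2) P2=[5,5,2,0,0,2](3)
Move 6: P2 pit0 -> P1=[0,7,4,3,1,4](2) P2=[0,6,3,1,1,3](3)
Move 7: P2 pit1 -> P1=[1,7,4,3,1,4](2) P2=[0,0,4,2,2,4](4)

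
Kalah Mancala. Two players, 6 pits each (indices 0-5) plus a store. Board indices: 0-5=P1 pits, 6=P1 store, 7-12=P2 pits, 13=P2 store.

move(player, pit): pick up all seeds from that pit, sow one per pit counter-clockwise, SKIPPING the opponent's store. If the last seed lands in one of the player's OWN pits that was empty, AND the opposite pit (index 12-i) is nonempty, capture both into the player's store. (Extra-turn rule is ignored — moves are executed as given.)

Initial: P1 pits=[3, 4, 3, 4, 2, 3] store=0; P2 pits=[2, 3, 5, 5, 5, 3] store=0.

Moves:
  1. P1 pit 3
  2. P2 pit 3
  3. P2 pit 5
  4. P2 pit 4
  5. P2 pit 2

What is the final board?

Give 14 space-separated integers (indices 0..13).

Answer: 7 7 5 1 3 4 1 3 3 0 1 1 2 4

Derivation:
Move 1: P1 pit3 -> P1=[3,4,3,0,3,4](1) P2=[3,3,5,5,5,3](0)
Move 2: P2 pit3 -> P1=[4,5,3,0,3,4](1) P2=[3,3,5,0,6,4](1)
Move 3: P2 pit5 -> P1=[5,6,4,0,3,4](1) P2=[3,3,5,0,6,0](2)
Move 4: P2 pit4 -> P1=[6,7,5,1,3,4](1) P2=[3,3,5,0,0,1](3)
Move 5: P2 pit2 -> P1=[7,7,5,1,3,4](1) P2=[3,3,0,1,1,2](4)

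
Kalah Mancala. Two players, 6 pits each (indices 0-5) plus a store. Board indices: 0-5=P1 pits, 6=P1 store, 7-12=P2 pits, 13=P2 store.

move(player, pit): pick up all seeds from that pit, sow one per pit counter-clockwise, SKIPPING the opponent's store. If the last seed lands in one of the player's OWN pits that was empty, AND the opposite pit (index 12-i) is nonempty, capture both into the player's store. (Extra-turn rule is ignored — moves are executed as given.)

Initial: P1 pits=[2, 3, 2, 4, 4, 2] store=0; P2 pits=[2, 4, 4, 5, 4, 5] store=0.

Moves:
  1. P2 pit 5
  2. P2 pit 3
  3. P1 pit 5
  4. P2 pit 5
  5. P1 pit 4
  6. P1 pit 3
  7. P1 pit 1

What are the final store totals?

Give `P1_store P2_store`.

Answer: 4 3

Derivation:
Move 1: P2 pit5 -> P1=[3,4,3,5,4,2](0) P2=[2,4,4,5,4,0](1)
Move 2: P2 pit3 -> P1=[4,5,3,5,4,2](0) P2=[2,4,4,0,5,1](2)
Move 3: P1 pit5 -> P1=[4,5,3,5,4,0](1) P2=[3,4,4,0,5,1](2)
Move 4: P2 pit5 -> P1=[4,5,3,5,4,0](1) P2=[3,4,4,0,5,0](3)
Move 5: P1 pit4 -> P1=[4,5,3,5,0,1](2) P2=[4,5,4,0,5,0](3)
Move 6: P1 pit3 -> P1=[4,5,3,0,1,2](3) P2=[5,6,4,0,5,0](3)
Move 7: P1 pit1 -> P1=[4,0,4,1,2,3](4) P2=[5,6,4,0,5,0](3)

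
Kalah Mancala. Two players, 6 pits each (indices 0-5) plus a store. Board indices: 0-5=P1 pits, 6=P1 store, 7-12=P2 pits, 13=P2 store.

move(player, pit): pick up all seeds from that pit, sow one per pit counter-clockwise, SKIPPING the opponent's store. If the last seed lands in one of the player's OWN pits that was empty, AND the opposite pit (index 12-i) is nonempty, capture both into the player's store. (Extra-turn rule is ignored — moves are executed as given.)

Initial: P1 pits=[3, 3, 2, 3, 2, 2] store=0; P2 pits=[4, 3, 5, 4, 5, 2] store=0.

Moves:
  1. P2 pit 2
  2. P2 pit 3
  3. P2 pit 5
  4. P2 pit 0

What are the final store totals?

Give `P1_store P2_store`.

Answer: 0 3

Derivation:
Move 1: P2 pit2 -> P1=[4,3,2,3,2,2](0) P2=[4,3,0,5,6,3](1)
Move 2: P2 pit3 -> P1=[5,4,2,3,2,2](0) P2=[4,3,0,0,7,4](2)
Move 3: P2 pit5 -> P1=[6,5,3,3,2,2](0) P2=[4,3,0,0,7,0](3)
Move 4: P2 pit0 -> P1=[6,5,3,3,2,2](0) P2=[0,4,1,1,8,0](3)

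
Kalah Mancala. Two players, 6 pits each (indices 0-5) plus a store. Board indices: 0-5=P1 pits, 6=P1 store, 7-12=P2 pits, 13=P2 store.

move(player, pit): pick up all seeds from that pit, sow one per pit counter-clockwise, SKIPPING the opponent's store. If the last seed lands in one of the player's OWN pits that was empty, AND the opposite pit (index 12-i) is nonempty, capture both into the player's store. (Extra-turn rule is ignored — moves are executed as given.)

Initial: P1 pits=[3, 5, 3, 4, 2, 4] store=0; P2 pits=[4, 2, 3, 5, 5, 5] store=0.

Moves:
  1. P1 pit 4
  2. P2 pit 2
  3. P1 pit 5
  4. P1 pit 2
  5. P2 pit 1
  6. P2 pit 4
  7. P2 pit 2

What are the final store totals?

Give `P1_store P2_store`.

Answer: 8 8

Derivation:
Move 1: P1 pit4 -> P1=[3,5,3,4,0,5](1) P2=[4,2,3,5,5,5](0)
Move 2: P2 pit2 -> P1=[3,5,3,4,0,5](1) P2=[4,2,0,6,6,6](0)
Move 3: P1 pit5 -> P1=[3,5,3,4,0,0](2) P2=[5,3,1,7,6,6](0)
Move 4: P1 pit2 -> P1=[3,5,0,5,1,0](8) P2=[0,3,1,7,6,6](0)
Move 5: P2 pit1 -> P1=[3,5,0,5,1,0](8) P2=[0,0,2,8,7,6](0)
Move 6: P2 pit4 -> P1=[4,6,1,6,2,0](8) P2=[0,0,2,8,0,7](1)
Move 7: P2 pit2 -> P1=[4,0,1,6,2,0](8) P2=[0,0,0,9,0,7](8)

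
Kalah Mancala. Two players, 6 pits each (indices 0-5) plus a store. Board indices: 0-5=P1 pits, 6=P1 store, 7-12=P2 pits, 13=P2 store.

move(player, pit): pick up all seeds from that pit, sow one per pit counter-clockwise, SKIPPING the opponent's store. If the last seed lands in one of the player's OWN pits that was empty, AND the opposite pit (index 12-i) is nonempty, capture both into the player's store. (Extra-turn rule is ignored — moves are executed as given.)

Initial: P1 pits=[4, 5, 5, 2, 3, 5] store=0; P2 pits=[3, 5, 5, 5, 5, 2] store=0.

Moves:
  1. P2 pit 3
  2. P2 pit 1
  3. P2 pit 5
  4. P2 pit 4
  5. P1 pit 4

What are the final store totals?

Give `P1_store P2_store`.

Answer: 1 4

Derivation:
Move 1: P2 pit3 -> P1=[5,6,5,2,3,5](0) P2=[3,5,5,0,6,3](1)
Move 2: P2 pit1 -> P1=[5,6,5,2,3,5](0) P2=[3,0,6,1,7,4](2)
Move 3: P2 pit5 -> P1=[6,7,6,2,3,5](0) P2=[3,0,6,1,7,0](3)
Move 4: P2 pit4 -> P1=[7,8,7,3,4,5](0) P2=[3,0,6,1,0,1](4)
Move 5: P1 pit4 -> P1=[7,8,7,3,0,6](1) P2=[4,1,6,1,0,1](4)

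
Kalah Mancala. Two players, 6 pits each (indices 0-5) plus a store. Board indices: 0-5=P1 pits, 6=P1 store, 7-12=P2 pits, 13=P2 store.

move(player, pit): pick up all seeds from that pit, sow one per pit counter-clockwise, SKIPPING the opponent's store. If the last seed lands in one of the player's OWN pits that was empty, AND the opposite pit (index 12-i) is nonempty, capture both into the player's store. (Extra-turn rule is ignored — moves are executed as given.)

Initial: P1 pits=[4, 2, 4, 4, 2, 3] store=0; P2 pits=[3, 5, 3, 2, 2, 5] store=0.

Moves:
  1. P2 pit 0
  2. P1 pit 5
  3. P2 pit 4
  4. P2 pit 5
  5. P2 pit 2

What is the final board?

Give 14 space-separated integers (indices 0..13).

Move 1: P2 pit0 -> P1=[4,2,4,4,2,3](0) P2=[0,6,4,3,2,5](0)
Move 2: P1 pit5 -> P1=[4,2,4,4,2,0](1) P2=[1,7,4,3,2,5](0)
Move 3: P2 pit4 -> P1=[4,2,4,4,2,0](1) P2=[1,7,4,3,0,6](1)
Move 4: P2 pit5 -> P1=[5,3,5,5,3,0](1) P2=[1,7,4,3,0,0](2)
Move 5: P2 pit2 -> P1=[5,3,5,5,3,0](1) P2=[1,7,0,4,1,1](3)

Answer: 5 3 5 5 3 0 1 1 7 0 4 1 1 3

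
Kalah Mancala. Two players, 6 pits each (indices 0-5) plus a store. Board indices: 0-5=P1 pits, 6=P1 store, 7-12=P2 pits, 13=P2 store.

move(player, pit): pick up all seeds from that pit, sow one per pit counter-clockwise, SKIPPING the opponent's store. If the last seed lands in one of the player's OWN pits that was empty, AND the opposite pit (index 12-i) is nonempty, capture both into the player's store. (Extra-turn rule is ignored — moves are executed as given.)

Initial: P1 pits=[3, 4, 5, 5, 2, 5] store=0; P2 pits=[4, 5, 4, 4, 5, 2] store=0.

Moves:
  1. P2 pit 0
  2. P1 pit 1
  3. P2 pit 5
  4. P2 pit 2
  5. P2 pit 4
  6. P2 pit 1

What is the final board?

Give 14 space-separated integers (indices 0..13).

Answer: 7 1 7 7 4 6 0 0 0 1 7 1 3 4

Derivation:
Move 1: P2 pit0 -> P1=[3,4,5,5,2,5](0) P2=[0,6,5,5,6,2](0)
Move 2: P1 pit1 -> P1=[3,0,6,6,3,6](0) P2=[0,6,5,5,6,2](0)
Move 3: P2 pit5 -> P1=[4,0,6,6,3,6](0) P2=[0,6,5,5,6,0](1)
Move 4: P2 pit2 -> P1=[5,0,6,6,3,6](0) P2=[0,6,0,6,7,1](2)
Move 5: P2 pit4 -> P1=[6,1,7,7,4,6](0) P2=[0,6,0,6,0,2](3)
Move 6: P2 pit1 -> P1=[7,1,7,7,4,6](0) P2=[0,0,1,7,1,3](4)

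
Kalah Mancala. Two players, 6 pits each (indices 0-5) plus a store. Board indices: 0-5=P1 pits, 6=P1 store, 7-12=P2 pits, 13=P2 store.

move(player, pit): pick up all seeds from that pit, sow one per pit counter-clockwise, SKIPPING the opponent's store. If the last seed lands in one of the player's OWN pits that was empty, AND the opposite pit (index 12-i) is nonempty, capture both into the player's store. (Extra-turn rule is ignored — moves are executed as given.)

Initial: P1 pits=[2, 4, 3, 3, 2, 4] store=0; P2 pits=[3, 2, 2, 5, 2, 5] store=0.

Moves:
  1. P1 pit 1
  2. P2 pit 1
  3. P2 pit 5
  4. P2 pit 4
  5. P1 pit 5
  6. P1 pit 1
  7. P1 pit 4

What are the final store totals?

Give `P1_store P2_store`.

Answer: 2 2

Derivation:
Move 1: P1 pit1 -> P1=[2,0,4,4,3,5](0) P2=[3,2,2,5,2,5](0)
Move 2: P2 pit1 -> P1=[2,0,4,4,3,5](0) P2=[3,0,3,6,2,5](0)
Move 3: P2 pit5 -> P1=[3,1,5,5,3,5](0) P2=[3,0,3,6,2,0](1)
Move 4: P2 pit4 -> P1=[3,1,5,5,3,5](0) P2=[3,0,3,6,0,1](2)
Move 5: P1 pit5 -> P1=[3,1,5,5,3,0](1) P2=[4,1,4,7,0,1](2)
Move 6: P1 pit1 -> P1=[3,0,6,5,3,0](1) P2=[4,1,4,7,0,1](2)
Move 7: P1 pit4 -> P1=[3,0,6,5,0,1](2) P2=[5,1,4,7,0,1](2)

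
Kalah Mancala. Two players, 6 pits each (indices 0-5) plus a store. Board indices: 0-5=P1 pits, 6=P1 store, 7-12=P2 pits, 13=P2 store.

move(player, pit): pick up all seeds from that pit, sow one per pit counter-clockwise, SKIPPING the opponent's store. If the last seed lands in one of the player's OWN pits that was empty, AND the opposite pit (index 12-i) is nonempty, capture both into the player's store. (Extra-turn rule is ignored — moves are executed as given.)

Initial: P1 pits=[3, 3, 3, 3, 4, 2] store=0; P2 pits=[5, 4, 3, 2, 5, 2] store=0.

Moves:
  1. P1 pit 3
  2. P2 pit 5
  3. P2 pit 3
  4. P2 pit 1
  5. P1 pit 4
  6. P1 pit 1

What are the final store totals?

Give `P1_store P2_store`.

Move 1: P1 pit3 -> P1=[3,3,3,0,5,3](1) P2=[5,4,3,2,5,2](0)
Move 2: P2 pit5 -> P1=[4,3,3,0,5,3](1) P2=[5,4,3,2,5,0](1)
Move 3: P2 pit3 -> P1=[0,3,3,0,5,3](1) P2=[5,4,3,0,6,0](6)
Move 4: P2 pit1 -> P1=[0,3,3,0,5,3](1) P2=[5,0,4,1,7,1](6)
Move 5: P1 pit4 -> P1=[0,3,3,0,0,4](2) P2=[6,1,5,1,7,1](6)
Move 6: P1 pit1 -> P1=[0,0,4,1,0,4](4) P2=[6,0,5,1,7,1](6)

Answer: 4 6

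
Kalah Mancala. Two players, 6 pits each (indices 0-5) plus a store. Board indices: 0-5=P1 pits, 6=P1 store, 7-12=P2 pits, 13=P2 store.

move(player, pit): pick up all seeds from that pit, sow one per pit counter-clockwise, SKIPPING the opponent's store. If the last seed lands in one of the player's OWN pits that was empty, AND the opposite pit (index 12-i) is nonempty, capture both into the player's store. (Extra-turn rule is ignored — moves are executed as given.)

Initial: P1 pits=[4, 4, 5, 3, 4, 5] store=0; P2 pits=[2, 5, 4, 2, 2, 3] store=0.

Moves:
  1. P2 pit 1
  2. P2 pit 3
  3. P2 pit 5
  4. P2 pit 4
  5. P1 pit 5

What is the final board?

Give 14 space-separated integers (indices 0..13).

Move 1: P2 pit1 -> P1=[4,4,5,3,4,5](0) P2=[2,0,5,3,3,4](1)
Move 2: P2 pit3 -> P1=[4,4,5,3,4,5](0) P2=[2,0,5,0,4,5](2)
Move 3: P2 pit5 -> P1=[5,5,6,4,4,5](0) P2=[2,0,5,0,4,0](3)
Move 4: P2 pit4 -> P1=[6,6,6,4,4,5](0) P2=[2,0,5,0,0,1](4)
Move 5: P1 pit5 -> P1=[6,6,6,4,4,0](1) P2=[3,1,6,1,0,1](4)

Answer: 6 6 6 4 4 0 1 3 1 6 1 0 1 4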